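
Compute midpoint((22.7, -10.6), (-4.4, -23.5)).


M = ((22.7+(-4.4))/2, ((-10.6)+(-23.5))/2)
= (9.15, -17.05)

(9.15, -17.05)


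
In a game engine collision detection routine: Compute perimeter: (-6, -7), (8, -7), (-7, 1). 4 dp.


Sides: (-6, -7)->(8, -7): sqrt(196) = 14, (8, -7)->(-7, 1): sqrt(289) = 17, (-7, 1)->(-6, -7): sqrt(65) = 8.062258
Sum = 39.062258
Perimeter = 39.0623

39.0623


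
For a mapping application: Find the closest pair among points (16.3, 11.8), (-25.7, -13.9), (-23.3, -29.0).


d(P0,P1) = 49.2391, d(P0,P2) = 56.8577, d(P1,P2) = 15.2895
Closest: P1 and P2

Closest pair: (-25.7, -13.9) and (-23.3, -29.0), distance = 15.2895


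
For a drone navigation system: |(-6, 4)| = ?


|u| = sqrt((-6)^2 + 4^2) = sqrt(52) = 7.2111

7.2111


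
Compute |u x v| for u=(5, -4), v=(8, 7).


|u x v| = |5*7 - (-4)*8|
= |35 - (-32)| = 67

67


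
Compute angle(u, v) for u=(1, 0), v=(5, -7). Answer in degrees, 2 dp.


u.v = 5, |u| = sqrt(1) = 1, |v| = sqrt(74) = 8.6023
cos(theta) = u.v/(|u||v|) = 5/sqrt(74) = 0.581238
theta = acos(0.581238) = 54.46 degrees

54.46 degrees


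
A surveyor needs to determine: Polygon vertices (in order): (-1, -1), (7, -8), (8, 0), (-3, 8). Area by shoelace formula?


Shoelace sum: ((-1)*(-8) - 7*(-1)) + (7*0 - 8*(-8)) + (8*8 - (-3)*0) + ((-3)*(-1) - (-1)*8)
= 154
Area = |154|/2 = 77

77


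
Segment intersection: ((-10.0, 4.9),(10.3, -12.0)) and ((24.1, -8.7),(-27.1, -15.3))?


Cross products: d1=-921.38, d2=77.88, d3=300.21, d4=-699.05
d1*d2 < 0 and d3*d4 < 0? yes

Yes, they intersect


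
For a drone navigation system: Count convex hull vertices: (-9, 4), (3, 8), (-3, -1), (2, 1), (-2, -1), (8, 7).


Convex hull vertices (CCW): (-9, 4), (-3, -1), (-2, -1), (2, 1), (8, 7), (3, 8)
Count = 6

6


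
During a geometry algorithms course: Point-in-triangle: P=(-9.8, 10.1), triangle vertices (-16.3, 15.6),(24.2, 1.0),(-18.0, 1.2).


Cross products: AB x AP = -127.85, BC x BP = -377.22, CA x CP = -102.95
All same sign? yes

Yes, inside


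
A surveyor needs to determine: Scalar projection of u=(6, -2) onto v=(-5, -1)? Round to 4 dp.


u.v = -28, |v| = sqrt(26) = 5.099
Scalar projection = u.v / |v| = -28 / sqrt(26) = -5.4913

-5.4913


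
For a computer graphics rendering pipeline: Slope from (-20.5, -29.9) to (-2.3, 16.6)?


slope = (y2-y1)/(x2-x1) = (16.6-(-29.9))/((-2.3)-(-20.5)) = 46.5/18.2 = 2.5549

2.5549


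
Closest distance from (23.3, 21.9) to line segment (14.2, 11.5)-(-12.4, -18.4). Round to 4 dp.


Project P onto AB: t = 0 (clamped to [0,1])
Closest point on segment: (14.2, 11.5)
Distance: 13.8192

13.8192


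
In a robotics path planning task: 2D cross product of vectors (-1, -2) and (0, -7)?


u x v = u_x*v_y - u_y*v_x = (-1)*(-7) - (-2)*0
= 7 - 0 = 7

7


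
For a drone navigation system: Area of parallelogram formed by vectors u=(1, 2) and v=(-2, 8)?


|u x v| = |1*8 - 2*(-2)|
= |8 - (-4)| = 12

12


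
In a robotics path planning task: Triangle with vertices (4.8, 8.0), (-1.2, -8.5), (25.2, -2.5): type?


Side lengths squared: AB^2=308.25, BC^2=732.96, CA^2=526.41
Sorted: [308.25, 526.41, 732.96]
By sides: Scalene, By angles: Acute

Scalene, Acute


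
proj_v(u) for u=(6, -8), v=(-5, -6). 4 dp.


u.v = 18, |v| = sqrt(61) = 7.8102
Scalar projection = u.v / |v| = 18 / sqrt(61) = 2.3047

2.3047


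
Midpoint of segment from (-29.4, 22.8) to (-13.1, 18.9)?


M = (((-29.4)+(-13.1))/2, (22.8+18.9)/2)
= (-21.25, 20.85)

(-21.25, 20.85)


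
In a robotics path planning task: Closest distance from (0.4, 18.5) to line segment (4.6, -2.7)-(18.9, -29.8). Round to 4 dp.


Project P onto AB: t = 0 (clamped to [0,1])
Closest point on segment: (4.6, -2.7)
Distance: 21.612

21.612


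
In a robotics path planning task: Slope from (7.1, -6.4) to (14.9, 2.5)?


slope = (y2-y1)/(x2-x1) = (2.5-(-6.4))/(14.9-7.1) = 8.9/7.8 = 1.141

1.141


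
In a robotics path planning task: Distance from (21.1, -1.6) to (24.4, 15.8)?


dx=3.3, dy=17.4
d^2 = 3.3^2 + 17.4^2 = 313.65
d = sqrt(313.65) = 17.7102

17.7102


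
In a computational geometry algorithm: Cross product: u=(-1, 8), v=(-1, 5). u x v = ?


u x v = u_x*v_y - u_y*v_x = (-1)*5 - 8*(-1)
= (-5) - (-8) = 3

3


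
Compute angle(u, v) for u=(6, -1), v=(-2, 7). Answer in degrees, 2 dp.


u.v = -19, |u| = sqrt(37) = 6.0828, |v| = sqrt(53) = 7.2801
cos(theta) = u.v/(|u||v|) = -19/sqrt(1961) = -0.429057
theta = acos(-0.429057) = 115.41 degrees

115.41 degrees


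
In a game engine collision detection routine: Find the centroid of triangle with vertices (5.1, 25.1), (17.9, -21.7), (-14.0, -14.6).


Centroid = ((x_A+x_B+x_C)/3, (y_A+y_B+y_C)/3)
= ((5.1+17.9+(-14))/3, (25.1+(-21.7)+(-14.6))/3)
= (3, -3.7333)

(3, -3.7333)


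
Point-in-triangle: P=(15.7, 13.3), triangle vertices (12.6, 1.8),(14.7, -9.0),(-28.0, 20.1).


Cross products: AB x AP = 57.63, BC x BP = -981.31, CA x CP = 523.63
All same sign? no

No, outside


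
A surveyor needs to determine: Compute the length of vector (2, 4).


|u| = sqrt(2^2 + 4^2) = sqrt(20) = 4.4721

4.4721


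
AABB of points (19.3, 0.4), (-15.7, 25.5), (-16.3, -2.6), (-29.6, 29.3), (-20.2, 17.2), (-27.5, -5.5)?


x range: [-29.6, 19.3]
y range: [-5.5, 29.3]
Bounding box: (-29.6,-5.5) to (19.3,29.3)

(-29.6,-5.5) to (19.3,29.3)


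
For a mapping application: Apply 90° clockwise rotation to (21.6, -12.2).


90° CW: (x,y) -> (y, -x)
(21.6,-12.2) -> (-12.2, -21.6)

(-12.2, -21.6)


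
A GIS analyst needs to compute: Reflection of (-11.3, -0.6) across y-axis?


Reflection over y-axis: (x,y) -> (-x,y)
(-11.3, -0.6) -> (11.3, -0.6)

(11.3, -0.6)


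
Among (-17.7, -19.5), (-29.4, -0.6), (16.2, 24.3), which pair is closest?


d(P0,P1) = 22.2284, d(P0,P2) = 55.3864, d(P1,P2) = 51.9555
Closest: P0 and P1

Closest pair: (-17.7, -19.5) and (-29.4, -0.6), distance = 22.2284


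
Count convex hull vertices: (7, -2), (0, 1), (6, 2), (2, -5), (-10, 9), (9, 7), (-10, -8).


Convex hull vertices (CCW): (-10, -8), (2, -5), (7, -2), (9, 7), (-10, 9)
Count = 5

5


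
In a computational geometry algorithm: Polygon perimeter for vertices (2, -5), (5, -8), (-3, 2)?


Sides: (2, -5)->(5, -8): sqrt(18) = 4.242641, (5, -8)->(-3, 2): sqrt(164) = 12.806248, (-3, 2)->(2, -5): sqrt(74) = 8.602325
Sum = 25.651214
Perimeter = 25.6512

25.6512


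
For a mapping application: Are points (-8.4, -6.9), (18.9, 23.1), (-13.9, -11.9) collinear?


Cross product: (18.9-(-8.4))*((-11.9)-(-6.9)) - (23.1-(-6.9))*((-13.9)-(-8.4))
= 28.5

No, not collinear


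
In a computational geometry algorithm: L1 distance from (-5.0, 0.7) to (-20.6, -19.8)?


|(-5)-(-20.6)| + |0.7-(-19.8)| = 15.6 + 20.5 = 36.1

36.1


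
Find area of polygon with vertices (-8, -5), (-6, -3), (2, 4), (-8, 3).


Shoelace sum: ((-8)*(-3) - (-6)*(-5)) + ((-6)*4 - 2*(-3)) + (2*3 - (-8)*4) + ((-8)*(-5) - (-8)*3)
= 78
Area = |78|/2 = 39

39


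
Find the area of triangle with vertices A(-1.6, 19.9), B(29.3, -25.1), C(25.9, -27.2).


Area = |x_A(y_B-y_C) + x_B(y_C-y_A) + x_C(y_A-y_B)|/2
= |(-3.36) + (-1380.03) + 1165.5|/2
= 217.89/2 = 108.945

108.945


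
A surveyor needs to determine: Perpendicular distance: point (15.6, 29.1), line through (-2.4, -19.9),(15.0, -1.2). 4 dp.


|cross product| = 516
|line direction| = sqrt(652.45) = 25.5431
Distance = 516/sqrt(652.45) = 20.2011

20.2011


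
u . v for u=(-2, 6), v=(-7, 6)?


u . v = u_x*v_x + u_y*v_y = (-2)*(-7) + 6*6
= 14 + 36 = 50

50


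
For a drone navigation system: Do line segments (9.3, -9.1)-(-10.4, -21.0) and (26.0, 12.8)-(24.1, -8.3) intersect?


Cross products: d1=-310.76, d2=-703.82, d3=-232.7, d4=160.36
d1*d2 < 0 and d3*d4 < 0? no

No, they don't intersect


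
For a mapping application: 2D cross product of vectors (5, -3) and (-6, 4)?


u x v = u_x*v_y - u_y*v_x = 5*4 - (-3)*(-6)
= 20 - 18 = 2

2


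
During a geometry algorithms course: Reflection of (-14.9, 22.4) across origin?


Reflection over origin: (x,y) -> (-x,-y)
(-14.9, 22.4) -> (14.9, -22.4)

(14.9, -22.4)


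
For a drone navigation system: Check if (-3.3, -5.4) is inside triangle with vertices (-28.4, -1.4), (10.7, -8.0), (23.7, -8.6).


Cross products: AB x AP = 9.26, BC x BP = 25.4, CA x CP = 27.68
All same sign? yes

Yes, inside


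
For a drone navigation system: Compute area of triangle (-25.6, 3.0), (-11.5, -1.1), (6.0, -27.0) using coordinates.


Area = |x_A(y_B-y_C) + x_B(y_C-y_A) + x_C(y_A-y_B)|/2
= |(-663.04) + 345 + 24.6|/2
= 293.44/2 = 146.72

146.72


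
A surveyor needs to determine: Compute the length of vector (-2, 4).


|u| = sqrt((-2)^2 + 4^2) = sqrt(20) = 4.4721

4.4721


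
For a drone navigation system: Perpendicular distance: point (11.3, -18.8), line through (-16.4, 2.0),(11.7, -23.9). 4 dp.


|cross product| = 132.95
|line direction| = sqrt(1460.42) = 38.2154
Distance = 132.95/sqrt(1460.42) = 3.479

3.479


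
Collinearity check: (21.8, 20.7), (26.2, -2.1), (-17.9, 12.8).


Cross product: (26.2-21.8)*(12.8-20.7) - ((-2.1)-20.7)*((-17.9)-21.8)
= -939.92

No, not collinear


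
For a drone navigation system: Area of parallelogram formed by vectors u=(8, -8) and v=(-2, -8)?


|u x v| = |8*(-8) - (-8)*(-2)|
= |(-64) - 16| = 80

80


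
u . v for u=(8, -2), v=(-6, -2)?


u . v = u_x*v_x + u_y*v_y = 8*(-6) + (-2)*(-2)
= (-48) + 4 = -44

-44


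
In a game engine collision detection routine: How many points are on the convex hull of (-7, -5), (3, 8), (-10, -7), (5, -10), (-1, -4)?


Convex hull vertices (CCW): (-10, -7), (5, -10), (3, 8)
Count = 3

3


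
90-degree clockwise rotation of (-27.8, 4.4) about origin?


90° CW: (x,y) -> (y, -x)
(-27.8,4.4) -> (4.4, 27.8)

(4.4, 27.8)


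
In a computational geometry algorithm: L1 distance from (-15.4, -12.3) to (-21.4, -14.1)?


|(-15.4)-(-21.4)| + |(-12.3)-(-14.1)| = 6 + 1.8 = 7.8

7.8


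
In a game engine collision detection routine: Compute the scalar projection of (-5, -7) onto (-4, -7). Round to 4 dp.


u.v = 69, |v| = sqrt(65) = 8.0623
Scalar projection = u.v / |v| = 69 / sqrt(65) = 8.5584

8.5584


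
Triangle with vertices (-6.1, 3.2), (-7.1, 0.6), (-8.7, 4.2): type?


Side lengths squared: AB^2=7.76, BC^2=15.52, CA^2=7.76
Sorted: [7.76, 7.76, 15.52]
By sides: Isosceles, By angles: Right

Isosceles, Right


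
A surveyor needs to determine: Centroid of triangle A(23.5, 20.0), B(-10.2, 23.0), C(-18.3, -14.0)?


Centroid = ((x_A+x_B+x_C)/3, (y_A+y_B+y_C)/3)
= ((23.5+(-10.2)+(-18.3))/3, (20+23+(-14))/3)
= (-1.6667, 9.6667)

(-1.6667, 9.6667)


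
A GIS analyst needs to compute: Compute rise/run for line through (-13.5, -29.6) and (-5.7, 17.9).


slope = (y2-y1)/(x2-x1) = (17.9-(-29.6))/((-5.7)-(-13.5)) = 47.5/7.8 = 6.0897

6.0897


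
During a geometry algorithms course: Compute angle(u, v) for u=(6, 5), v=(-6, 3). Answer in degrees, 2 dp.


u.v = -21, |u| = sqrt(61) = 7.8102, |v| = sqrt(45) = 6.7082
cos(theta) = u.v/(|u||v|) = -21/sqrt(2745) = -0.400819
theta = acos(-0.400819) = 113.63 degrees

113.63 degrees


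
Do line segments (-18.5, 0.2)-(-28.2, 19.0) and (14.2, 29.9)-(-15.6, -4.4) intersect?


Cross products: d1=-236.55, d2=-1129.5, d3=-902.85, d4=-9.9
d1*d2 < 0 and d3*d4 < 0? no

No, they don't intersect


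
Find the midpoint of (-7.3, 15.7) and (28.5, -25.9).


M = (((-7.3)+28.5)/2, (15.7+(-25.9))/2)
= (10.6, -5.1)

(10.6, -5.1)


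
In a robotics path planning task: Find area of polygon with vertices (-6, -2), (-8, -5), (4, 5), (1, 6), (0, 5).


Shoelace sum: ((-6)*(-5) - (-8)*(-2)) + ((-8)*5 - 4*(-5)) + (4*6 - 1*5) + (1*5 - 0*6) + (0*(-2) - (-6)*5)
= 48
Area = |48|/2 = 24

24


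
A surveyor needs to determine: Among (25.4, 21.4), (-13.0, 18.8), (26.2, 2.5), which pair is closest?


d(P0,P1) = 38.4879, d(P0,P2) = 18.9169, d(P1,P2) = 42.4539
Closest: P0 and P2

Closest pair: (25.4, 21.4) and (26.2, 2.5), distance = 18.9169


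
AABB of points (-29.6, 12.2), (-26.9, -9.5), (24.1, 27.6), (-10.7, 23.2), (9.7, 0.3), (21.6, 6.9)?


x range: [-29.6, 24.1]
y range: [-9.5, 27.6]
Bounding box: (-29.6,-9.5) to (24.1,27.6)

(-29.6,-9.5) to (24.1,27.6)


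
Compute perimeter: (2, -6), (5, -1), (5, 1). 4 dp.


Sides: (2, -6)->(5, -1): sqrt(34) = 5.830952, (5, -1)->(5, 1): sqrt(4) = 2, (5, 1)->(2, -6): sqrt(58) = 7.615773
Sum = 15.446725
Perimeter = 15.4467

15.4467


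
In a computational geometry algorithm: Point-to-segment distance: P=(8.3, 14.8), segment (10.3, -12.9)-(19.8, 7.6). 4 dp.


Project P onto AB: t = 1 (clamped to [0,1])
Closest point on segment: (19.8, 7.6)
Distance: 13.568

13.568


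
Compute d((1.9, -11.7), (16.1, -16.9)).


dx=14.2, dy=-5.2
d^2 = 14.2^2 + (-5.2)^2 = 228.68
d = sqrt(228.68) = 15.1222

15.1222


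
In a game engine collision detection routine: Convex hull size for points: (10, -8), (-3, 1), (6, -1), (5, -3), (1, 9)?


Convex hull vertices (CCW): (-3, 1), (10, -8), (1, 9)
Count = 3

3


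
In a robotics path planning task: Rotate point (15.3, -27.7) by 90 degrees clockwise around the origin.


90° CW: (x,y) -> (y, -x)
(15.3,-27.7) -> (-27.7, -15.3)

(-27.7, -15.3)


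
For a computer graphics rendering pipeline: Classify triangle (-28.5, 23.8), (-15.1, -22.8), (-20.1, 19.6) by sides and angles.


Side lengths squared: AB^2=2351.12, BC^2=1822.76, CA^2=88.2
Sorted: [88.2, 1822.76, 2351.12]
By sides: Scalene, By angles: Obtuse

Scalene, Obtuse


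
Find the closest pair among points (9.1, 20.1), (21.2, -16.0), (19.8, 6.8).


d(P0,P1) = 38.0739, d(P0,P2) = 17.0699, d(P1,P2) = 22.8429
Closest: P0 and P2

Closest pair: (9.1, 20.1) and (19.8, 6.8), distance = 17.0699


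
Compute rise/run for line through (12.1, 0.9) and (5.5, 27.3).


slope = (y2-y1)/(x2-x1) = (27.3-0.9)/(5.5-12.1) = 26.4/(-6.6) = -4

-4


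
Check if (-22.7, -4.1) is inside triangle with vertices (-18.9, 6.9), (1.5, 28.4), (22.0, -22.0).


Cross products: AB x AP = -142.7, BC x BP = -1885.93, CA x CP = 559.72
All same sign? no

No, outside


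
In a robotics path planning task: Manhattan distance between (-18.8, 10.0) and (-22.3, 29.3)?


|(-18.8)-(-22.3)| + |10-29.3| = 3.5 + 19.3 = 22.8

22.8


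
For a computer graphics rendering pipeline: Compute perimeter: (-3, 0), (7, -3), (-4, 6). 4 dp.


Sides: (-3, 0)->(7, -3): sqrt(109) = 10.440307, (7, -3)->(-4, 6): sqrt(202) = 14.21267, (-4, 6)->(-3, 0): sqrt(37) = 6.082763
Sum = 30.73574
Perimeter = 30.7357

30.7357


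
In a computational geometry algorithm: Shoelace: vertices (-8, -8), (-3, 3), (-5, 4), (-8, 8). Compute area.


Shoelace sum: ((-8)*3 - (-3)*(-8)) + ((-3)*4 - (-5)*3) + ((-5)*8 - (-8)*4) + ((-8)*(-8) - (-8)*8)
= 75
Area = |75|/2 = 37.5

37.5


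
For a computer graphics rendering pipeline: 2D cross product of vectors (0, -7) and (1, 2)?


u x v = u_x*v_y - u_y*v_x = 0*2 - (-7)*1
= 0 - (-7) = 7

7


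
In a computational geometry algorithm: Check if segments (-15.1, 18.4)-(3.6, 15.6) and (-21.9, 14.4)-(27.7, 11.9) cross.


Cross products: d1=215.4, d2=123.27, d3=-93.84, d4=-1.71
d1*d2 < 0 and d3*d4 < 0? no

No, they don't intersect


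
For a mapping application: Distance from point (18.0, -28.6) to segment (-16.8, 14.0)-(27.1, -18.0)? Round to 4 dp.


Project P onto AB: t = 0.9796 (clamped to [0,1])
Closest point on segment: (26.2032, -17.3463)
Distance: 13.9262

13.9262


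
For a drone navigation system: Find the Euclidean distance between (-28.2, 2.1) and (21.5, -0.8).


dx=49.7, dy=-2.9
d^2 = 49.7^2 + (-2.9)^2 = 2478.5
d = sqrt(2478.5) = 49.7845

49.7845


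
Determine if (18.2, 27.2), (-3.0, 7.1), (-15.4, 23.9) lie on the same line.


Cross product: ((-3)-18.2)*(23.9-27.2) - (7.1-27.2)*((-15.4)-18.2)
= -605.4

No, not collinear


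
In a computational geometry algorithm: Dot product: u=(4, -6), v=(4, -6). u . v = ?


u . v = u_x*v_x + u_y*v_y = 4*4 + (-6)*(-6)
= 16 + 36 = 52

52


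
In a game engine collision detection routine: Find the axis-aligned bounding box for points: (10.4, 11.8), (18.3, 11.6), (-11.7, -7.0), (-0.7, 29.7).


x range: [-11.7, 18.3]
y range: [-7, 29.7]
Bounding box: (-11.7,-7) to (18.3,29.7)

(-11.7,-7) to (18.3,29.7)


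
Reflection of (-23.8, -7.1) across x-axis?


Reflection over x-axis: (x,y) -> (x,-y)
(-23.8, -7.1) -> (-23.8, 7.1)

(-23.8, 7.1)


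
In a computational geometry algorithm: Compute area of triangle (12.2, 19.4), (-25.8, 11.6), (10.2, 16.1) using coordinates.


Area = |x_A(y_B-y_C) + x_B(y_C-y_A) + x_C(y_A-y_B)|/2
= |(-54.9) + 85.14 + 79.56|/2
= 109.8/2 = 54.9

54.9


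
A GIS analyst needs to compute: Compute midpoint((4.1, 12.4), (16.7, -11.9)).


M = ((4.1+16.7)/2, (12.4+(-11.9))/2)
= (10.4, 0.25)

(10.4, 0.25)


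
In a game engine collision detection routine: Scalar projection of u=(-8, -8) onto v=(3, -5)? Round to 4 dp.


u.v = 16, |v| = sqrt(34) = 5.831
Scalar projection = u.v / |v| = 16 / sqrt(34) = 2.744

2.744


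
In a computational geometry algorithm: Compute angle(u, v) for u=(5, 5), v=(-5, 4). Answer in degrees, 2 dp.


u.v = -5, |u| = sqrt(50) = 7.0711, |v| = sqrt(41) = 6.4031
cos(theta) = u.v/(|u||v|) = -5/sqrt(2050) = -0.110432
theta = acos(-0.110432) = 96.34 degrees

96.34 degrees


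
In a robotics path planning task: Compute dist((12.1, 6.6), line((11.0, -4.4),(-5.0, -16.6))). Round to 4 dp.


|cross product| = 162.58
|line direction| = sqrt(404.84) = 20.1206
Distance = 162.58/sqrt(404.84) = 8.0803

8.0803


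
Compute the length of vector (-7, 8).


|u| = sqrt((-7)^2 + 8^2) = sqrt(113) = 10.6301

10.6301


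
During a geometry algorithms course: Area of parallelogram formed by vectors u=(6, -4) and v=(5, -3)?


|u x v| = |6*(-3) - (-4)*5|
= |(-18) - (-20)| = 2

2


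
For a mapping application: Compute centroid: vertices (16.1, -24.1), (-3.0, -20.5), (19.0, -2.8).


Centroid = ((x_A+x_B+x_C)/3, (y_A+y_B+y_C)/3)
= ((16.1+(-3)+19)/3, ((-24.1)+(-20.5)+(-2.8))/3)
= (10.7, -15.8)

(10.7, -15.8)


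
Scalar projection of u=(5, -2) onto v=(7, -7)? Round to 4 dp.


u.v = 49, |v| = sqrt(98) = 9.8995
Scalar projection = u.v / |v| = 49 / sqrt(98) = 4.9497

4.9497


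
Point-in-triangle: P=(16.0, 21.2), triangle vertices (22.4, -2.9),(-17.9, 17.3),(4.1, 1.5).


Cross products: AB x AP = -841.95, BC x BP = 621.42, CA x CP = 412.87
All same sign? no

No, outside


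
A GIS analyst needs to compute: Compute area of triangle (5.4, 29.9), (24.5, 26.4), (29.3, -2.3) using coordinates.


Area = |x_A(y_B-y_C) + x_B(y_C-y_A) + x_C(y_A-y_B)|/2
= |154.98 + (-788.9) + 102.55|/2
= 531.37/2 = 265.685

265.685


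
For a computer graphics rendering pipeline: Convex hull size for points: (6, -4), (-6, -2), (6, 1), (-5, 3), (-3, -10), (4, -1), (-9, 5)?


Convex hull vertices (CCW): (-9, 5), (-3, -10), (6, -4), (6, 1)
Count = 4

4


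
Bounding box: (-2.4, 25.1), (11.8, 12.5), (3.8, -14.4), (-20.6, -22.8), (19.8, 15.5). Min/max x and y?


x range: [-20.6, 19.8]
y range: [-22.8, 25.1]
Bounding box: (-20.6,-22.8) to (19.8,25.1)

(-20.6,-22.8) to (19.8,25.1)


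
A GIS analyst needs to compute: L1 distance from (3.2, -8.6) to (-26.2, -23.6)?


|3.2-(-26.2)| + |(-8.6)-(-23.6)| = 29.4 + 15 = 44.4

44.4


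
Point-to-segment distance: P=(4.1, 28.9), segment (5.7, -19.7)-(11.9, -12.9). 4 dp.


Project P onto AB: t = 1 (clamped to [0,1])
Closest point on segment: (11.9, -12.9)
Distance: 42.5215

42.5215


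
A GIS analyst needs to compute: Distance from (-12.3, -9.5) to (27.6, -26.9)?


dx=39.9, dy=-17.4
d^2 = 39.9^2 + (-17.4)^2 = 1894.77
d = sqrt(1894.77) = 43.529

43.529


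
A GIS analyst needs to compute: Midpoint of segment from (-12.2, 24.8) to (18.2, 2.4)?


M = (((-12.2)+18.2)/2, (24.8+2.4)/2)
= (3, 13.6)

(3, 13.6)


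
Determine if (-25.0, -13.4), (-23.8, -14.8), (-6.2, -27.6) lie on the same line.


Cross product: ((-23.8)-(-25))*((-27.6)-(-13.4)) - ((-14.8)-(-13.4))*((-6.2)-(-25))
= 9.28

No, not collinear


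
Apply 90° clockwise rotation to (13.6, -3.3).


90° CW: (x,y) -> (y, -x)
(13.6,-3.3) -> (-3.3, -13.6)

(-3.3, -13.6)


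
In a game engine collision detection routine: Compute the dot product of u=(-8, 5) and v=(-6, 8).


u . v = u_x*v_x + u_y*v_y = (-8)*(-6) + 5*8
= 48 + 40 = 88

88


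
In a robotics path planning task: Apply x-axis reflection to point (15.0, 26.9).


Reflection over x-axis: (x,y) -> (x,-y)
(15, 26.9) -> (15, -26.9)

(15, -26.9)


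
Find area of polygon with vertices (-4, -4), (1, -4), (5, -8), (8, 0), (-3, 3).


Shoelace sum: ((-4)*(-4) - 1*(-4)) + (1*(-8) - 5*(-4)) + (5*0 - 8*(-8)) + (8*3 - (-3)*0) + ((-3)*(-4) - (-4)*3)
= 144
Area = |144|/2 = 72

72


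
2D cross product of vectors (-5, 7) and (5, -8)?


u x v = u_x*v_y - u_y*v_x = (-5)*(-8) - 7*5
= 40 - 35 = 5

5


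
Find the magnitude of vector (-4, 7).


|u| = sqrt((-4)^2 + 7^2) = sqrt(65) = 8.0623

8.0623


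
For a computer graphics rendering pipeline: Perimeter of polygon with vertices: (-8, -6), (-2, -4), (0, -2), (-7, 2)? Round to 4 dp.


Sides: (-8, -6)->(-2, -4): sqrt(40) = 6.324555, (-2, -4)->(0, -2): sqrt(8) = 2.828427, (0, -2)->(-7, 2): sqrt(65) = 8.062258, (-7, 2)->(-8, -6): sqrt(65) = 8.062258
Sum = 25.277498
Perimeter = 25.2775

25.2775


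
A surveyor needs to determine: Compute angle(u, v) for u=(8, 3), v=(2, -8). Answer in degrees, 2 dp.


u.v = -8, |u| = sqrt(73) = 8.544, |v| = sqrt(68) = 8.2462
cos(theta) = u.v/(|u||v|) = -8/sqrt(4964) = -0.113547
theta = acos(-0.113547) = 96.52 degrees

96.52 degrees


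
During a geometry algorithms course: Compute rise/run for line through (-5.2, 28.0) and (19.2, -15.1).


slope = (y2-y1)/(x2-x1) = ((-15.1)-28)/(19.2-(-5.2)) = (-43.1)/24.4 = -1.7664

-1.7664


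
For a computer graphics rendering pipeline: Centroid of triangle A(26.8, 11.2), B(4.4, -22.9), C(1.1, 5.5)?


Centroid = ((x_A+x_B+x_C)/3, (y_A+y_B+y_C)/3)
= ((26.8+4.4+1.1)/3, (11.2+(-22.9)+5.5)/3)
= (10.7667, -2.0667)

(10.7667, -2.0667)


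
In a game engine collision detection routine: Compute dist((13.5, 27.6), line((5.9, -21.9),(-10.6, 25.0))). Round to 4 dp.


|cross product| = 1173.19
|line direction| = sqrt(2471.86) = 49.7178
Distance = 1173.19/sqrt(2471.86) = 23.597

23.597


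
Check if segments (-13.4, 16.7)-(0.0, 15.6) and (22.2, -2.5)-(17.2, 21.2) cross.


Cross products: d1=747.72, d2=435.64, d3=-218.12, d4=93.96
d1*d2 < 0 and d3*d4 < 0? no

No, they don't intersect


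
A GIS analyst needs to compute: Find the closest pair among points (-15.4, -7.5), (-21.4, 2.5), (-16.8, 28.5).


d(P0,P1) = 11.6619, d(P0,P2) = 36.0272, d(P1,P2) = 26.4038
Closest: P0 and P1

Closest pair: (-15.4, -7.5) and (-21.4, 2.5), distance = 11.6619


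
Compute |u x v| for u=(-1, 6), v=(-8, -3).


|u x v| = |(-1)*(-3) - 6*(-8)|
= |3 - (-48)| = 51

51


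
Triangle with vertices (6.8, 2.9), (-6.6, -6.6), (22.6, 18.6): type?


Side lengths squared: AB^2=269.81, BC^2=1487.68, CA^2=496.13
Sorted: [269.81, 496.13, 1487.68]
By sides: Scalene, By angles: Obtuse

Scalene, Obtuse


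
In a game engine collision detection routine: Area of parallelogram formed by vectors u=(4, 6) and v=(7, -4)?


|u x v| = |4*(-4) - 6*7|
= |(-16) - 42| = 58

58


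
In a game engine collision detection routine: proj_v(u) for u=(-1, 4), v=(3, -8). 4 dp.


u.v = -35, |v| = sqrt(73) = 8.544
Scalar projection = u.v / |v| = -35 / sqrt(73) = -4.0964

-4.0964


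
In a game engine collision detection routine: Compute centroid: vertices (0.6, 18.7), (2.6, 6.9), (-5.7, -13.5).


Centroid = ((x_A+x_B+x_C)/3, (y_A+y_B+y_C)/3)
= ((0.6+2.6+(-5.7))/3, (18.7+6.9+(-13.5))/3)
= (-0.8333, 4.0333)

(-0.8333, 4.0333)


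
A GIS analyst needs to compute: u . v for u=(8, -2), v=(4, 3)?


u . v = u_x*v_x + u_y*v_y = 8*4 + (-2)*3
= 32 + (-6) = 26

26


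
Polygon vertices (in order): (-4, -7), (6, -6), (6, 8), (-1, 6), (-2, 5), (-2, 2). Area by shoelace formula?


Shoelace sum: ((-4)*(-6) - 6*(-7)) + (6*8 - 6*(-6)) + (6*6 - (-1)*8) + ((-1)*5 - (-2)*6) + ((-2)*2 - (-2)*5) + ((-2)*(-7) - (-4)*2)
= 229
Area = |229|/2 = 114.5

114.5


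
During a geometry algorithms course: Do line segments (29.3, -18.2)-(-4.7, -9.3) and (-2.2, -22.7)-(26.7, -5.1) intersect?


Cross products: d1=-424.35, d2=431.26, d3=433.35, d4=-422.26
d1*d2 < 0 and d3*d4 < 0? yes

Yes, they intersect


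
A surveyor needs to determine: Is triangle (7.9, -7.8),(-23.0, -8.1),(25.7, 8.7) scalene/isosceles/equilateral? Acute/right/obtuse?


Side lengths squared: AB^2=954.9, BC^2=2653.93, CA^2=589.09
Sorted: [589.09, 954.9, 2653.93]
By sides: Scalene, By angles: Obtuse

Scalene, Obtuse


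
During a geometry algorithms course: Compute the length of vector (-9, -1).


|u| = sqrt((-9)^2 + (-1)^2) = sqrt(82) = 9.0554

9.0554


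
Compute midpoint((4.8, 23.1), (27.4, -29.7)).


M = ((4.8+27.4)/2, (23.1+(-29.7))/2)
= (16.1, -3.3)

(16.1, -3.3)


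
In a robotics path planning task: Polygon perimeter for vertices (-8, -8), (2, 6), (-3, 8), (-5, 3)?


Sides: (-8, -8)->(2, 6): sqrt(296) = 17.204651, (2, 6)->(-3, 8): sqrt(29) = 5.385165, (-3, 8)->(-5, 3): sqrt(29) = 5.385165, (-5, 3)->(-8, -8): sqrt(130) = 11.401754
Sum = 39.376735
Perimeter = 39.3767

39.3767


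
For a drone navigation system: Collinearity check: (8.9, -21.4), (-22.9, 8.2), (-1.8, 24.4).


Cross product: ((-22.9)-8.9)*(24.4-(-21.4)) - (8.2-(-21.4))*((-1.8)-8.9)
= -1139.72

No, not collinear


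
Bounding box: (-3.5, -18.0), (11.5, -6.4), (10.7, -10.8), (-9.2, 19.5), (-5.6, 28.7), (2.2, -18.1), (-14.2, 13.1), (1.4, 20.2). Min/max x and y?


x range: [-14.2, 11.5]
y range: [-18.1, 28.7]
Bounding box: (-14.2,-18.1) to (11.5,28.7)

(-14.2,-18.1) to (11.5,28.7)


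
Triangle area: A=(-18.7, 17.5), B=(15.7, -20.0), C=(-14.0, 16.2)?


Area = |x_A(y_B-y_C) + x_B(y_C-y_A) + x_C(y_A-y_B)|/2
= |676.94 + (-20.41) + (-525)|/2
= 131.53/2 = 65.765

65.765


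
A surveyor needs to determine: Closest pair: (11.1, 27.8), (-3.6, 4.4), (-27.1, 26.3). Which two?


d(P0,P1) = 27.6342, d(P0,P2) = 38.2294, d(P1,P2) = 32.1226
Closest: P0 and P1

Closest pair: (11.1, 27.8) and (-3.6, 4.4), distance = 27.6342


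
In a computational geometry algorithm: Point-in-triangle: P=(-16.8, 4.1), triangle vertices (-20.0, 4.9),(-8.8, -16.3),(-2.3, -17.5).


Cross products: AB x AP = 58.88, BC x BP = 123, CA x CP = -57.52
All same sign? no

No, outside


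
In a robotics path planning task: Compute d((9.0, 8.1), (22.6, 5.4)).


dx=13.6, dy=-2.7
d^2 = 13.6^2 + (-2.7)^2 = 192.25
d = sqrt(192.25) = 13.8654

13.8654


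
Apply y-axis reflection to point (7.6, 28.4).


Reflection over y-axis: (x,y) -> (-x,y)
(7.6, 28.4) -> (-7.6, 28.4)

(-7.6, 28.4)


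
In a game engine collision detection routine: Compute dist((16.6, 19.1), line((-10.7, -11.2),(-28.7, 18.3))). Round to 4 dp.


|cross product| = 1350.75
|line direction| = sqrt(1194.25) = 34.5579
Distance = 1350.75/sqrt(1194.25) = 39.0866

39.0866


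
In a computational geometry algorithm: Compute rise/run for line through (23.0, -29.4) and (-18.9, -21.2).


slope = (y2-y1)/(x2-x1) = ((-21.2)-(-29.4))/((-18.9)-23) = 8.2/(-41.9) = -0.1957

-0.1957


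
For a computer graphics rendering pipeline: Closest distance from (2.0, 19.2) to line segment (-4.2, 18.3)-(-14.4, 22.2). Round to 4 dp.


Project P onto AB: t = 0 (clamped to [0,1])
Closest point on segment: (-4.2, 18.3)
Distance: 6.265

6.265


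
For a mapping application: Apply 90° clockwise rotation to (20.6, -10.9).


90° CW: (x,y) -> (y, -x)
(20.6,-10.9) -> (-10.9, -20.6)

(-10.9, -20.6)


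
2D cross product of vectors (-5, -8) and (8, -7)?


u x v = u_x*v_y - u_y*v_x = (-5)*(-7) - (-8)*8
= 35 - (-64) = 99

99


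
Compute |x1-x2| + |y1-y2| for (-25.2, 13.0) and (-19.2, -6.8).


|(-25.2)-(-19.2)| + |13-(-6.8)| = 6 + 19.8 = 25.8

25.8


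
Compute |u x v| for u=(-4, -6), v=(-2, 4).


|u x v| = |(-4)*4 - (-6)*(-2)|
= |(-16) - 12| = 28

28


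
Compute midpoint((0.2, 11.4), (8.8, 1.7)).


M = ((0.2+8.8)/2, (11.4+1.7)/2)
= (4.5, 6.55)

(4.5, 6.55)


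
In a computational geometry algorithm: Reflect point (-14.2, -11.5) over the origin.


Reflection over origin: (x,y) -> (-x,-y)
(-14.2, -11.5) -> (14.2, 11.5)

(14.2, 11.5)


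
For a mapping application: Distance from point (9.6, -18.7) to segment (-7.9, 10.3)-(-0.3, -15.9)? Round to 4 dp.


Project P onto AB: t = 1 (clamped to [0,1])
Closest point on segment: (-0.3, -15.9)
Distance: 10.2883

10.2883


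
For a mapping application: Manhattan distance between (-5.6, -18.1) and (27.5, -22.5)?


|(-5.6)-27.5| + |(-18.1)-(-22.5)| = 33.1 + 4.4 = 37.5

37.5


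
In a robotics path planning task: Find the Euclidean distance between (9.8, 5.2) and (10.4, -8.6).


dx=0.6, dy=-13.8
d^2 = 0.6^2 + (-13.8)^2 = 190.8
d = sqrt(190.8) = 13.813

13.813


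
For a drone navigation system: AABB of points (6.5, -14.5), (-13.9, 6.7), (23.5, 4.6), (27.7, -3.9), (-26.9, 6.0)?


x range: [-26.9, 27.7]
y range: [-14.5, 6.7]
Bounding box: (-26.9,-14.5) to (27.7,6.7)

(-26.9,-14.5) to (27.7,6.7)


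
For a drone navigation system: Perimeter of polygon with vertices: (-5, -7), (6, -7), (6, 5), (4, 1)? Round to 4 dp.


Sides: (-5, -7)->(6, -7): sqrt(121) = 11, (6, -7)->(6, 5): sqrt(144) = 12, (6, 5)->(4, 1): sqrt(20) = 4.472136, (4, 1)->(-5, -7): sqrt(145) = 12.041595
Sum = 39.513731
Perimeter = 39.5137

39.5137


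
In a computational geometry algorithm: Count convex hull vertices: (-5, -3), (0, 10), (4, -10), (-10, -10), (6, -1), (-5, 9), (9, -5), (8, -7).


Convex hull vertices (CCW): (-10, -10), (4, -10), (8, -7), (9, -5), (0, 10), (-5, 9)
Count = 6

6


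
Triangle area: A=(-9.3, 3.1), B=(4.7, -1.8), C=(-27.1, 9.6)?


Area = |x_A(y_B-y_C) + x_B(y_C-y_A) + x_C(y_A-y_B)|/2
= |106.02 + 30.55 + (-132.79)|/2
= 3.78/2 = 1.89

1.89


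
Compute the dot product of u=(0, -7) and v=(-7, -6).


u . v = u_x*v_x + u_y*v_y = 0*(-7) + (-7)*(-6)
= 0 + 42 = 42

42


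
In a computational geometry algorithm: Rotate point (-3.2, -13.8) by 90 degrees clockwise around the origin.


90° CW: (x,y) -> (y, -x)
(-3.2,-13.8) -> (-13.8, 3.2)

(-13.8, 3.2)


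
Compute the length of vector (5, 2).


|u| = sqrt(5^2 + 2^2) = sqrt(29) = 5.3852

5.3852


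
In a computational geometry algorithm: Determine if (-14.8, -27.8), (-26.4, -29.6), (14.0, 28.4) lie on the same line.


Cross product: ((-26.4)-(-14.8))*(28.4-(-27.8)) - ((-29.6)-(-27.8))*(14-(-14.8))
= -600.08

No, not collinear


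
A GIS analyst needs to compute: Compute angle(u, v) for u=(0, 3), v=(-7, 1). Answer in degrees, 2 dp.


u.v = 3, |u| = sqrt(9) = 3, |v| = sqrt(50) = 7.0711
cos(theta) = u.v/(|u||v|) = 3/sqrt(450) = 0.141421
theta = acos(0.141421) = 81.87 degrees

81.87 degrees


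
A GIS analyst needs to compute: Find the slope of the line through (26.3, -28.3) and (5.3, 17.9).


slope = (y2-y1)/(x2-x1) = (17.9-(-28.3))/(5.3-26.3) = 46.2/(-21) = -2.2

-2.2


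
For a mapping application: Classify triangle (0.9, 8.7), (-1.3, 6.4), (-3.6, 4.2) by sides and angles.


Side lengths squared: AB^2=10.13, BC^2=10.13, CA^2=40.5
Sorted: [10.13, 10.13, 40.5]
By sides: Isosceles, By angles: Obtuse

Isosceles, Obtuse


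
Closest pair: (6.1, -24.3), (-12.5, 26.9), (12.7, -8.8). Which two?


d(P0,P1) = 54.4738, d(P0,P2) = 16.8467, d(P1,P2) = 43.6982
Closest: P0 and P2

Closest pair: (6.1, -24.3) and (12.7, -8.8), distance = 16.8467


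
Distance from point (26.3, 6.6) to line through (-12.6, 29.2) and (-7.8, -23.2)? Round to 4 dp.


|cross product| = 1929.88
|line direction| = sqrt(2768.8) = 52.6194
Distance = 1929.88/sqrt(2768.8) = 36.6762

36.6762


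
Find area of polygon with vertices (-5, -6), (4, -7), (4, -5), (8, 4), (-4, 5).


Shoelace sum: ((-5)*(-7) - 4*(-6)) + (4*(-5) - 4*(-7)) + (4*4 - 8*(-5)) + (8*5 - (-4)*4) + ((-4)*(-6) - (-5)*5)
= 228
Area = |228|/2 = 114

114


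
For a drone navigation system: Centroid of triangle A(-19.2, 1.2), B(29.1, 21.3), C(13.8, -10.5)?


Centroid = ((x_A+x_B+x_C)/3, (y_A+y_B+y_C)/3)
= (((-19.2)+29.1+13.8)/3, (1.2+21.3+(-10.5))/3)
= (7.9, 4)

(7.9, 4)


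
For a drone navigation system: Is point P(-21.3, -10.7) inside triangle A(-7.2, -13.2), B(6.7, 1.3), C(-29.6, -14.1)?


Cross products: AB x AP = 239.2, BC x BP = 4.4, CA x CP = 68.69
All same sign? yes

Yes, inside


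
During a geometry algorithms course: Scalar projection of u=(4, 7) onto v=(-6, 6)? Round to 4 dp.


u.v = 18, |v| = sqrt(72) = 8.4853
Scalar projection = u.v / |v| = 18 / sqrt(72) = 2.1213

2.1213


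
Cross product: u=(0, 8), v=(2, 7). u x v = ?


u x v = u_x*v_y - u_y*v_x = 0*7 - 8*2
= 0 - 16 = -16

-16


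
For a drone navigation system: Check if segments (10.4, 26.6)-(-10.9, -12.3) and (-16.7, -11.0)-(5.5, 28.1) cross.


Cross products: d1=-224.89, d2=-255.64, d3=-253.31, d4=-222.56
d1*d2 < 0 and d3*d4 < 0? no

No, they don't intersect


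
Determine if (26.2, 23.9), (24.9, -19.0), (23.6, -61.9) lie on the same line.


Cross product: (24.9-26.2)*((-61.9)-23.9) - ((-19)-23.9)*(23.6-26.2)
= 0

Yes, collinear


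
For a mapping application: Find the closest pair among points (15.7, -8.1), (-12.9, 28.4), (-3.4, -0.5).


d(P0,P1) = 46.3704, d(P0,P2) = 20.5565, d(P1,P2) = 30.4214
Closest: P0 and P2

Closest pair: (15.7, -8.1) and (-3.4, -0.5), distance = 20.5565


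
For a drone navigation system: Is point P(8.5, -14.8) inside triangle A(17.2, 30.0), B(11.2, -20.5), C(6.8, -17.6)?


Cross products: AB x AP = -170.55, BC x BP = -17.25, CA x CP = -51.8
All same sign? yes

Yes, inside


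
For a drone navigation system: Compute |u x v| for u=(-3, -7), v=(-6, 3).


|u x v| = |(-3)*3 - (-7)*(-6)|
= |(-9) - 42| = 51

51


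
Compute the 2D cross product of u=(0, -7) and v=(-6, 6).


u x v = u_x*v_y - u_y*v_x = 0*6 - (-7)*(-6)
= 0 - 42 = -42

-42


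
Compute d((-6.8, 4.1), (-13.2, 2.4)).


dx=-6.4, dy=-1.7
d^2 = (-6.4)^2 + (-1.7)^2 = 43.85
d = sqrt(43.85) = 6.6219

6.6219


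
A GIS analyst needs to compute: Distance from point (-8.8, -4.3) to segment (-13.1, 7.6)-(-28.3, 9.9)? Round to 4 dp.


Project P onto AB: t = 0 (clamped to [0,1])
Closest point on segment: (-13.1, 7.6)
Distance: 12.6531

12.6531


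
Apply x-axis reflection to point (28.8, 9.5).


Reflection over x-axis: (x,y) -> (x,-y)
(28.8, 9.5) -> (28.8, -9.5)

(28.8, -9.5)


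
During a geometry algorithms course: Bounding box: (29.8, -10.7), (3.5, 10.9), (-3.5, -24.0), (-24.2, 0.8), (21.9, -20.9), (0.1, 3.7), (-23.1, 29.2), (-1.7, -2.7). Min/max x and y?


x range: [-24.2, 29.8]
y range: [-24, 29.2]
Bounding box: (-24.2,-24) to (29.8,29.2)

(-24.2,-24) to (29.8,29.2)


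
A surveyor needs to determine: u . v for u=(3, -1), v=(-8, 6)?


u . v = u_x*v_x + u_y*v_y = 3*(-8) + (-1)*6
= (-24) + (-6) = -30

-30


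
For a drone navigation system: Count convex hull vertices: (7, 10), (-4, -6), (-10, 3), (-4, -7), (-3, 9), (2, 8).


Convex hull vertices (CCW): (-10, 3), (-4, -7), (7, 10), (-3, 9)
Count = 4

4


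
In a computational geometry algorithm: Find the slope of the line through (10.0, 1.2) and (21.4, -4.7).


slope = (y2-y1)/(x2-x1) = ((-4.7)-1.2)/(21.4-10) = (-5.9)/11.4 = -0.5175

-0.5175


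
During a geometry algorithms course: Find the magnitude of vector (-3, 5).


|u| = sqrt((-3)^2 + 5^2) = sqrt(34) = 5.831

5.831


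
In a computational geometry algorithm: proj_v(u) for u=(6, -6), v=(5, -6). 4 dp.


u.v = 66, |v| = sqrt(61) = 7.8102
Scalar projection = u.v / |v| = 66 / sqrt(61) = 8.4504

8.4504


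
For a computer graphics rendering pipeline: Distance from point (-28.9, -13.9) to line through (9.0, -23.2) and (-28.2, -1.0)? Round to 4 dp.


|cross product| = 495.42
|line direction| = sqrt(1876.68) = 43.3207
Distance = 495.42/sqrt(1876.68) = 11.4361

11.4361


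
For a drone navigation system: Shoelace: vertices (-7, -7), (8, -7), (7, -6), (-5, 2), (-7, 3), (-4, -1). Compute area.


Shoelace sum: ((-7)*(-7) - 8*(-7)) + (8*(-6) - 7*(-7)) + (7*2 - (-5)*(-6)) + ((-5)*3 - (-7)*2) + ((-7)*(-1) - (-4)*3) + ((-4)*(-7) - (-7)*(-1))
= 129
Area = |129|/2 = 64.5

64.5


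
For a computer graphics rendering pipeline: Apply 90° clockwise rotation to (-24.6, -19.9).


90° CW: (x,y) -> (y, -x)
(-24.6,-19.9) -> (-19.9, 24.6)

(-19.9, 24.6)


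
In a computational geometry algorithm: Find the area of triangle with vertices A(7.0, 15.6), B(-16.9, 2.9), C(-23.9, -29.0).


Area = |x_A(y_B-y_C) + x_B(y_C-y_A) + x_C(y_A-y_B)|/2
= |223.3 + 753.74 + (-303.53)|/2
= 673.51/2 = 336.755

336.755


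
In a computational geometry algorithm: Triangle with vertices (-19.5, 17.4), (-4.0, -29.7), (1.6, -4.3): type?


Side lengths squared: AB^2=2458.66, BC^2=676.52, CA^2=916.1
Sorted: [676.52, 916.1, 2458.66]
By sides: Scalene, By angles: Obtuse

Scalene, Obtuse


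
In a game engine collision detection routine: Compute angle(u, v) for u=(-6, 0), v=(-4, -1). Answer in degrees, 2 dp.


u.v = 24, |u| = sqrt(36) = 6, |v| = sqrt(17) = 4.1231
cos(theta) = u.v/(|u||v|) = 24/sqrt(612) = 0.970143
theta = acos(0.970143) = 14.04 degrees

14.04 degrees


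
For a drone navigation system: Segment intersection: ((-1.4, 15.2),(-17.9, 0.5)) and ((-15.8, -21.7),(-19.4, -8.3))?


Cross products: d1=-325.8, d2=-51.78, d3=397.17, d4=123.15
d1*d2 < 0 and d3*d4 < 0? no

No, they don't intersect


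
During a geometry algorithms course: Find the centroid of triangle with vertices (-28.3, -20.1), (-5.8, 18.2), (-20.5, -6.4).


Centroid = ((x_A+x_B+x_C)/3, (y_A+y_B+y_C)/3)
= (((-28.3)+(-5.8)+(-20.5))/3, ((-20.1)+18.2+(-6.4))/3)
= (-18.2, -2.7667)

(-18.2, -2.7667)


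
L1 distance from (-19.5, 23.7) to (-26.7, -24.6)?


|(-19.5)-(-26.7)| + |23.7-(-24.6)| = 7.2 + 48.3 = 55.5

55.5


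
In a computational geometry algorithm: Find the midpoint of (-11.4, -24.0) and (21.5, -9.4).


M = (((-11.4)+21.5)/2, ((-24)+(-9.4))/2)
= (5.05, -16.7)

(5.05, -16.7)


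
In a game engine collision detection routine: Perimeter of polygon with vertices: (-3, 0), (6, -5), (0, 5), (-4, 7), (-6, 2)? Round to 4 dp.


Sides: (-3, 0)->(6, -5): sqrt(106) = 10.29563, (6, -5)->(0, 5): sqrt(136) = 11.661904, (0, 5)->(-4, 7): sqrt(20) = 4.472136, (-4, 7)->(-6, 2): sqrt(29) = 5.385165, (-6, 2)->(-3, 0): sqrt(13) = 3.605551
Sum = 35.420386
Perimeter = 35.4204

35.4204


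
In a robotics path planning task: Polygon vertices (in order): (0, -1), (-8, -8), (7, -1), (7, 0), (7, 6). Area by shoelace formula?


Shoelace sum: (0*(-8) - (-8)*(-1)) + ((-8)*(-1) - 7*(-8)) + (7*0 - 7*(-1)) + (7*6 - 7*0) + (7*(-1) - 0*6)
= 98
Area = |98|/2 = 49

49


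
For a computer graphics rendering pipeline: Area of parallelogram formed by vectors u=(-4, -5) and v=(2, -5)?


|u x v| = |(-4)*(-5) - (-5)*2|
= |20 - (-10)| = 30

30


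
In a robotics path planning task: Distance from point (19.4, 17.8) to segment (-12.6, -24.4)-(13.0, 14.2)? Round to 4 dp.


Project P onto AB: t = 1 (clamped to [0,1])
Closest point on segment: (13, 14.2)
Distance: 7.343

7.343


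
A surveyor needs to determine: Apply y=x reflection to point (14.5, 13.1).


Reflection over y=x: (x,y) -> (y,x)
(14.5, 13.1) -> (13.1, 14.5)

(13.1, 14.5)


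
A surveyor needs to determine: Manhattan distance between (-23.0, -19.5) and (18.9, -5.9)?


|(-23)-18.9| + |(-19.5)-(-5.9)| = 41.9 + 13.6 = 55.5

55.5


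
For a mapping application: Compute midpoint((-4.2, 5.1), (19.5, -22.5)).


M = (((-4.2)+19.5)/2, (5.1+(-22.5))/2)
= (7.65, -8.7)

(7.65, -8.7)
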